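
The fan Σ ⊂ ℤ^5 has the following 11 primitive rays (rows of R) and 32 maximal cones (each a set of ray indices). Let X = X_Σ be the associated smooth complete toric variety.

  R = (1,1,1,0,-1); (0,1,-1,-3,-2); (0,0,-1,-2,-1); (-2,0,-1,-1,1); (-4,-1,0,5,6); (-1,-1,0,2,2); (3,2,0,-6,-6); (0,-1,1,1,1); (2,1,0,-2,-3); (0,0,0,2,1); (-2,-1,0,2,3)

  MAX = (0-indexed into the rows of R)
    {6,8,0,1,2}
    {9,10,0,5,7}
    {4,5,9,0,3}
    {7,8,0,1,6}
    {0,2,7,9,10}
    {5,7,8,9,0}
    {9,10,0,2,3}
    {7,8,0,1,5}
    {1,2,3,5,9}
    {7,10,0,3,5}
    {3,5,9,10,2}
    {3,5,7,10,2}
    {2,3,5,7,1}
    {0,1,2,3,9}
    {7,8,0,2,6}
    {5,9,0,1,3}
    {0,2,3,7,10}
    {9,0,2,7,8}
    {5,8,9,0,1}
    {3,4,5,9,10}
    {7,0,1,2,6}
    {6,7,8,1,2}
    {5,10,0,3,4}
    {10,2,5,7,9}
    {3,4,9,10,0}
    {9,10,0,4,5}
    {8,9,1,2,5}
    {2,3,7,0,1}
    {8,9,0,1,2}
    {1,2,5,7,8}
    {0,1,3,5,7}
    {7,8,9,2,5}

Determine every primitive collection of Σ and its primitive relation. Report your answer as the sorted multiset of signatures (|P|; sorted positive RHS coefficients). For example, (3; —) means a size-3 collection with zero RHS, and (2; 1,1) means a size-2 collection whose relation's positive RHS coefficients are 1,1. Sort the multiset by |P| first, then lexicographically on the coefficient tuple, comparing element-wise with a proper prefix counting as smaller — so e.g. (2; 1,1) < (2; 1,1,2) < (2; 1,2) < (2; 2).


Δ(Σ) — 11 vertices, 17 min non-faces:

  {8,10}:  v_{8} + v_{10} = 0 — sig = (2; —)
  {1,10}:  v_{1} + v_{10} = v_{3} — sig = (2; 1)
  {3,8}:  v_{3} + v_{8} = v_{1} — sig = (2; 1)
  {4,6}:  v_{4} + v_{6} = v_{0} + v_{3} — sig = (2; 1,1)
  {2,4}:  v_{2} + v_{4} = v_{3} + v_{9} + v_{10} — sig = (2; 1,1,1)
  {5,6}:  v_{5} + v_{6} = v_{1} + v_{7} + v_{8} — sig = (2; 1,1,1)
  {6,9}:  v_{6} + v_{9} = v_{0} + v_{2} + v_{8} — sig = (2; 1,1,1)
  {4,8}:  v_{4} + v_{8} = v_{0} + v_{3} + v_{5} + v_{9} — sig = (2; 1,1,1,1)
  {6,10}:  v_{6} + v_{10} = v_{0} + v_{1} + v_{2} + v_{7} — sig = (2; 1,1,1,1)
  {1,4}:  v_{1} + v_{4} = v_{0} + 2·v_{3} + v_{5} + v_{9} — sig = (2; 1,1,1,2)
  {3,6}:  v_{3} + v_{6} = v_{0} + 2·v_{1} + v_{2} + v_{7} — sig = (2; 1,1,1,2)
  {4,7}:  v_{4} + v_{7} = v_{0} + v_{5} + 2·v_{10} — sig = (2; 1,1,2)
  {0,2,5}:  v_{0} + v_{2} + v_{5} = 0 — sig = (3; —)
  {1,7,9}:  v_{1} + v_{7} + v_{9} = 0 — sig = (3; —)
  {3,7,9}:  v_{3} + v_{7} + v_{9} = v_{10} — sig = (3; 1)
  {0,1,2,7,8}:  v_{0} + v_{1} + v_{2} + v_{7} + v_{8} = v_{6} — sig = (5; 1)
  {0,3,5,9,10}:  v_{0} + v_{3} + v_{5} + v_{9} + v_{10} = v_{4} — sig = (5; 1)

Sorted signature multiset PRS(X):
    (2; —)
    (2; 1)
    (2; 1)
    (2; 1,1)
    (2; 1,1,1)
    (2; 1,1,1)
    (2; 1,1,1)
    (2; 1,1,1,1)
    (2; 1,1,1,1)
    (2; 1,1,1,2)
    (2; 1,1,1,2)
    (2; 1,1,2)
    (3; —)
    (3; —)
    (3; 1)
    (5; 1)
    (5; 1)


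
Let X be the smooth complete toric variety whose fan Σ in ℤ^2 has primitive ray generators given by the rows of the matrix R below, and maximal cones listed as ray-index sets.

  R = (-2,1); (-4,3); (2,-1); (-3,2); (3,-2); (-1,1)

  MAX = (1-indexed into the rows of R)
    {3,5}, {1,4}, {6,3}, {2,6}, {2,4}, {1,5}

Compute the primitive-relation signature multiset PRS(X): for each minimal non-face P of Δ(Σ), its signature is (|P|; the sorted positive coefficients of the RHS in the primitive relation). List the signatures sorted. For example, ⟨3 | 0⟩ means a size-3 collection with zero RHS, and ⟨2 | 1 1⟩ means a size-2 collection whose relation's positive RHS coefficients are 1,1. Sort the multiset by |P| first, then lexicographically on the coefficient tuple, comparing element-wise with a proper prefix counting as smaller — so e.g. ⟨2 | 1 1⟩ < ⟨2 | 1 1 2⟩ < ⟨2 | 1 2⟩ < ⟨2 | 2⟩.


Σ has 9 primitive collections:

  P={1,3}:  v_{1} + v_{3} = 0 ; sig = ⟨2 | 0⟩
  P={4,5}:  v_{4} + v_{5} = 0 ; sig = ⟨2 | 0⟩
  P={1,6}:  v_{1} + v_{6} = v_{4} ; sig = ⟨2 | 1⟩
  P={2,5}:  v_{2} + v_{5} = v_{6} ; sig = ⟨2 | 1⟩
  P={3,4}:  v_{3} + v_{4} = v_{6} ; sig = ⟨2 | 1⟩
  P={4,6}:  v_{4} + v_{6} = v_{2} ; sig = ⟨2 | 1⟩
  P={5,6}:  v_{5} + v_{6} = v_{3} ; sig = ⟨2 | 1⟩
  P={1,2}:  v_{1} + v_{2} = 2·v_{4} ; sig = ⟨2 | 2⟩
  P={2,3}:  v_{2} + v_{3} = 2·v_{6} ; sig = ⟨2 | 2⟩

so the primitive-relation signature multiset is
{ ⟨2 | 0⟩ ×2,  ⟨2 | 1⟩ ×5,  ⟨2 | 2⟩ ×2 }


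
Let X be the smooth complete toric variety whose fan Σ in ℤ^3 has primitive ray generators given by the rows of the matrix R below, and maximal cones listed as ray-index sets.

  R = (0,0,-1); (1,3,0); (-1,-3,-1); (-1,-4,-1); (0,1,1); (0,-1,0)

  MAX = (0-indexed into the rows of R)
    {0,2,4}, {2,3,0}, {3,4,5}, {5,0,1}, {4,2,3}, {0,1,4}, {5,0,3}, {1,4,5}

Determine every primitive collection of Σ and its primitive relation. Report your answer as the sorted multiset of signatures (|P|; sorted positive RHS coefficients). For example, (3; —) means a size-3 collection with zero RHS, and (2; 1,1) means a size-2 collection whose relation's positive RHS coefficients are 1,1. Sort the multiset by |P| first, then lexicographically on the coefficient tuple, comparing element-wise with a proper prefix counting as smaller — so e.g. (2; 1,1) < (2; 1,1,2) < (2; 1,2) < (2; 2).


The 5 primitive collections of Σ (r=6, n=3):

  P={1,2}:  v_{1} + v_{2} = v_{0} — sig = (2; 1)
  P={2,5}:  v_{2} + v_{5} = v_{3} — sig = (2; 1)
  P={1,3}:  v_{1} + v_{3} = v_{0} + v_{5} — sig = (2; 1,1)
  P={0,4,5}:  v_{0} + v_{4} + v_{5} = 0 — sig = (3; —)
  P={0,3,4}:  v_{0} + v_{3} + v_{4} = v_{2} — sig = (3; 1)

so the primitive-relation signature multiset is
    |P|=2: 3 collections, coeffs (1), (1), (1,1)
    |P|=3: 2 collections, coeffs (), (1)


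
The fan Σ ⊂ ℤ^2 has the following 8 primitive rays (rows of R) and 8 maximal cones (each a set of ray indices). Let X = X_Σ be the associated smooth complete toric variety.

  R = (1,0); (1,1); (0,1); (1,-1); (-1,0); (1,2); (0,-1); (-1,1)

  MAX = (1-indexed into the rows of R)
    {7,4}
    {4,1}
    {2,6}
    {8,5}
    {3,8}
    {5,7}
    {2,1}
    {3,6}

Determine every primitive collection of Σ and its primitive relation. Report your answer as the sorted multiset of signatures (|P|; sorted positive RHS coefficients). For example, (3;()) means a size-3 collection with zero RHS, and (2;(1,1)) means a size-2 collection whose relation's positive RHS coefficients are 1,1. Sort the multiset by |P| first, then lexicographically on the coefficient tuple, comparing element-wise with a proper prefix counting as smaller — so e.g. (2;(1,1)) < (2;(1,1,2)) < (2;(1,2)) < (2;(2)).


Δ(Σ) — 8 vertices, 20 min non-faces:

  • {1,5}:  v_{1} + v_{5} = 0 — sig = (2;())
  • {3,7}:  v_{3} + v_{7} = 0 — sig = (2;())
  • {4,8}:  v_{4} + v_{8} = 0 — sig = (2;())
  • {1,3}:  v_{1} + v_{3} = v_{2} — sig = (2;(1))
  • {1,7}:  v_{1} + v_{7} = v_{4} — sig = (2;(1))
  • {1,8}:  v_{1} + v_{8} = v_{3} — sig = (2;(1))
  • {2,3}:  v_{2} + v_{3} = v_{6} — sig = (2;(1))
  • {2,5}:  v_{2} + v_{5} = v_{3} — sig = (2;(1))
  • {2,7}:  v_{2} + v_{7} = v_{1} — sig = (2;(1))
  • {3,4}:  v_{3} + v_{4} = v_{1} — sig = (2;(1))
  • {3,5}:  v_{3} + v_{5} = v_{8} — sig = (2;(1))
  • {4,5}:  v_{4} + v_{5} = v_{7} — sig = (2;(1))
  • {6,7}:  v_{6} + v_{7} = v_{2} — sig = (2;(1))
  • {7,8}:  v_{7} + v_{8} = v_{5} — sig = (2;(1))
  • {4,6}:  v_{4} + v_{6} = v_{1} + v_{2} — sig = (2;(1,1))
  • {1,6}:  v_{1} + v_{6} = 2·v_{2} — sig = (2;(2))
  • {2,4}:  v_{2} + v_{4} = 2·v_{1} — sig = (2;(2))
  • {2,8}:  v_{2} + v_{8} = 2·v_{3} — sig = (2;(2))
  • {5,6}:  v_{5} + v_{6} = 2·v_{3} — sig = (2;(2))
  • {6,8}:  v_{6} + v_{8} = 3·v_{3} — sig = (2;(3))

Signatures (|P|; sorted positive RHS coefficients), sorted:
    |P|=2: 20 collections, coeffs (), (), (), (1), (1), (1), (1), (1), (1), (1), (1), (1), (1), (1), (1,1), (2), (2), (2), (2), (3)


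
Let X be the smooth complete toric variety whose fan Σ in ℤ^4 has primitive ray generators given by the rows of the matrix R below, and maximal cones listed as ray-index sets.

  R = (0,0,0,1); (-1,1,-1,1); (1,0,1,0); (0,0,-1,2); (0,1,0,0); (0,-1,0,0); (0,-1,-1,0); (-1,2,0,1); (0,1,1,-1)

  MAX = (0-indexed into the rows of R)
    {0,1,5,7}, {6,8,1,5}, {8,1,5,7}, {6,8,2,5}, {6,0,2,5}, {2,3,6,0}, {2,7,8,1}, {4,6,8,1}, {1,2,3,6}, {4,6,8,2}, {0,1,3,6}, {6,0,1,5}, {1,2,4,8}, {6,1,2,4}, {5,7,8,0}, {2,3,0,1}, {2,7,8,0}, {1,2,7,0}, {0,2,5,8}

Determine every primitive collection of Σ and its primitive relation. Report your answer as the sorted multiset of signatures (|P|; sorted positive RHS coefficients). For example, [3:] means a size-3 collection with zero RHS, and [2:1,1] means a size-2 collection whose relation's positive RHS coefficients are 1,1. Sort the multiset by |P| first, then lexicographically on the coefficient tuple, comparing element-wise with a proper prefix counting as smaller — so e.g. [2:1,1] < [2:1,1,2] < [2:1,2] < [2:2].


Primitive collections (14):

  {4,5}:  v_{4} + v_{5} = 0  →  sig = [2:]
  {6,7}:  v_{6} + v_{7} = v_{1}  →  sig = [2:1]
  {0,4}:  v_{0} + v_{4} = v_{1} + v_{2}  →  sig = [2:1,1]
  {3,8}:  v_{3} + v_{8} = v_{1} + v_{2}  →  sig = [2:1,1]
  {3,7}:  v_{3} + v_{7} = v_{0} + 2·v_{1} + v_{2}  →  sig = [2:1,1,2]
  {4,7}:  v_{4} + v_{7} = 2·v_{1} + v_{2} + v_{8}  →  sig = [2:1,1,2]
  {3,5}:  v_{3} + v_{5} = 2·v_{0} + v_{6}  →  sig = [2:1,2]
  {3,4}:  v_{3} + v_{4} = 2·v_{1} + 2·v_{2} + v_{6}  →  sig = [2:1,2,2]
  {0,6,8}:  v_{0} + v_{6} + v_{8} = 0  →  sig = [3:]
  {0,1,8}:  v_{0} + v_{1} + v_{8} = v_{7}  →  sig = [3:1]
  {1,2,5}:  v_{1} + v_{2} + v_{5} = v_{0}  →  sig = [3:1]
  {2,5,7}:  v_{2} + v_{5} + v_{7} = 2·v_{0} + v_{8}  →  sig = [3:1,2]
  {0,1,2,6}:  v_{0} + v_{1} + v_{2} + v_{6} = v_{3}  →  sig = [4:1]
  {1,2,6,8}:  v_{1} + v_{2} + v_{6} + v_{8} = v_{4}  →  sig = [4:1]

so the primitive-relation signature multiset is
    [2:]
    [2:1]
    [2:1,1]
    [2:1,1]
    [2:1,1,2]
    [2:1,1,2]
    [2:1,2]
    [2:1,2,2]
    [3:]
    [3:1]
    [3:1]
    [3:1,2]
    [4:1]
    [4:1]


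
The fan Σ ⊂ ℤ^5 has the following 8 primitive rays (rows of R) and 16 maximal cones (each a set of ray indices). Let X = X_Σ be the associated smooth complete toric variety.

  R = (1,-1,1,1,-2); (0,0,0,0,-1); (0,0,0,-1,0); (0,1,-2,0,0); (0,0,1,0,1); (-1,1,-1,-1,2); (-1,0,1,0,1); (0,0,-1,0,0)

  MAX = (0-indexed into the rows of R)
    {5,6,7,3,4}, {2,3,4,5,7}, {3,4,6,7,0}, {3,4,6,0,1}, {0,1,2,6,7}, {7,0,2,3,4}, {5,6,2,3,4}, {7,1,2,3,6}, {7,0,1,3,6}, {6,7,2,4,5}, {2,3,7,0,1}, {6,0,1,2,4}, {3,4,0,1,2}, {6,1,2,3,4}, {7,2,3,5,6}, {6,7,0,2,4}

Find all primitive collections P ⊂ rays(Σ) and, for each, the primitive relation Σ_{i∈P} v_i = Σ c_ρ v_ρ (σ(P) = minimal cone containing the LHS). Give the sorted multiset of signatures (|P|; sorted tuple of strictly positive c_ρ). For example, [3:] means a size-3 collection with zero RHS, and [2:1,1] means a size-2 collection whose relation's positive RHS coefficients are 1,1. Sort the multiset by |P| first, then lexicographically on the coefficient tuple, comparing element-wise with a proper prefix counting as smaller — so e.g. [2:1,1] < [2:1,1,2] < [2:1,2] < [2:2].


Primitive collections (5):

  {0,5}:  v_{0} + v_{5} = 0 — sig = [2:]
  {1,5}:  v_{1} + v_{5} = v_{2} + v_{3} + v_{6} — sig = [2:1,1,1]
  {1,4,7}:  v_{1} + v_{4} + v_{7} = 0 — sig = [3:]
  {0,2,3,6}:  v_{0} + v_{2} + v_{3} + v_{6} = v_{1} — sig = [4:1]
  {2,3,4,6,7}:  v_{2} + v_{3} + v_{4} + v_{6} + v_{7} = v_{5} — sig = [5:1]

Signatures (|P|; sorted positive RHS coefficients), sorted:
[[2:], [2:1,1,1], [3:], [4:1], [5:1]]


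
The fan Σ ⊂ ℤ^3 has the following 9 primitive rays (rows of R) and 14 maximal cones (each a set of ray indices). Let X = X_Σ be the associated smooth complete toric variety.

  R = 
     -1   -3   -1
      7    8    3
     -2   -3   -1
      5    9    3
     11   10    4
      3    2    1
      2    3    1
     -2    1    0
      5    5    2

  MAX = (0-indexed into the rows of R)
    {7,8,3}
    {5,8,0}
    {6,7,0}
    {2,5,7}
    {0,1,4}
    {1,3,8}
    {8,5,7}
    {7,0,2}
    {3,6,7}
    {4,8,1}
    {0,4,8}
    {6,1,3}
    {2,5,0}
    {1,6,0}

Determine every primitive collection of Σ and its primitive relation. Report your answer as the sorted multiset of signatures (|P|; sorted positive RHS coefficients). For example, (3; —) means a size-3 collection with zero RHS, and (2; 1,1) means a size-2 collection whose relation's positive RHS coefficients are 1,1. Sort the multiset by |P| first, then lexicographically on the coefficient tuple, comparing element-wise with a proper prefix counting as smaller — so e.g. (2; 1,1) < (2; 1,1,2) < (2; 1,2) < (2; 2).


Δ(Σ) — 9 vertices, 18 min non-faces:

  {2,6}:  v_{2} + v_{6} = 0  ⇒ sig = (2; —)
  {1,2}:  v_{1} + v_{2} = v_{8}  ⇒ sig = (2; 1)
  {1,7}:  v_{1} + v_{7} = v_{3}  ⇒ sig = (2; 1)
  {2,8}:  v_{2} + v_{8} = v_{5}  ⇒ sig = (2; 1)
  {5,6}:  v_{5} + v_{6} = v_{8}  ⇒ sig = (2; 1)
  {6,8}:  v_{6} + v_{8} = v_{1}  ⇒ sig = (2; 1)
  {2,3}:  v_{2} + v_{3} = v_{7} + v_{8}  ⇒ sig = (2; 1,1)
  {4,7}:  v_{4} + v_{7} = v_{1} + v_{6}  ⇒ sig = (2; 1,1)
  {2,4}:  v_{2} + v_{4} = v_{0} + 2·v_{8}  ⇒ sig = (2; 1,2)
  {3,4}:  v_{3} + v_{4} = 2·v_{1} + v_{6}  ⇒ sig = (2; 1,2)
  {3,5}:  v_{3} + v_{5} = v_{7} + 2·v_{8}  ⇒ sig = (2; 1,2)
  {4,6}:  v_{4} + v_{6} = v_{0} + 2·v_{1}  ⇒ sig = (2; 1,2)
  {4,5}:  v_{4} + v_{5} = v_{0} + 3·v_{8}  ⇒ sig = (2; 1,3)
  {0,3}:  v_{0} + v_{3} = 2·v_{6}  ⇒ sig = (2; 2)
  {1,5}:  v_{1} + v_{5} = 2·v_{8}  ⇒ sig = (2; 2)
  {0,5,7}:  v_{0} + v_{5} + v_{7} = 0  ⇒ sig = (3; —)
  {0,1,8}:  v_{0} + v_{1} + v_{8} = v_{4}  ⇒ sig = (3; 1)
  {0,7,8}:  v_{0} + v_{7} + v_{8} = v_{6}  ⇒ sig = (3; 1)

Signatures (|P|; sorted positive RHS coefficients), sorted:
{ (2; —),  (2; 1) ×5,  (2; 1,1) ×2,  (2; 1,2) ×4,  (2; 1,3),  (2; 2) ×2,  (3; —),  (3; 1) ×2 }


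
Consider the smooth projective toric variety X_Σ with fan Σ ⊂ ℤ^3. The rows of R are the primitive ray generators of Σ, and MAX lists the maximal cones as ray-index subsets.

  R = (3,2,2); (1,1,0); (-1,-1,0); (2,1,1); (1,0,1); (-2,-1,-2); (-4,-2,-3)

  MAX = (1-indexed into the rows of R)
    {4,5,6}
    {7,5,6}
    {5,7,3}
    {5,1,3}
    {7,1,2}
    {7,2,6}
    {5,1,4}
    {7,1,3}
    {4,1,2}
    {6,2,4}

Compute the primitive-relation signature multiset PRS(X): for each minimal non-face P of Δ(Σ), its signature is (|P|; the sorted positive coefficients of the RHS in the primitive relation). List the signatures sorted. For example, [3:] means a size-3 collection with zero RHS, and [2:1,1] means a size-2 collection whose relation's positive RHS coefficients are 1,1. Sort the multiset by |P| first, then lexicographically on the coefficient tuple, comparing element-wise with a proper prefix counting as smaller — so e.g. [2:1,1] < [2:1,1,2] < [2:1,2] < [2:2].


Minimal non-faces — 7 found among 7 rays, 10 max cones:

  • {2,3}:  v_{2} + v_{3} = 0 ; sig = [2:]
  • {1,6}:  v_{1} + v_{6} = v_{2} ; sig = [2:1]
  • {2,5}:  v_{2} + v_{5} = v_{4} ; sig = [2:1]
  • {3,4}:  v_{3} + v_{4} = v_{5} ; sig = [2:1]
  • {4,7}:  v_{4} + v_{7} = v_{6} ; sig = [2:1]
  • {3,6}:  v_{3} + v_{6} = v_{5} + v_{7} ; sig = [2:1,1]
  • {1,5,7}:  v_{1} + v_{5} + v_{7} = 0 ; sig = [3:]

so the primitive-relation signature multiset is
{ [2:],  [2:1] ×4,  [2:1,1],  [3:] }


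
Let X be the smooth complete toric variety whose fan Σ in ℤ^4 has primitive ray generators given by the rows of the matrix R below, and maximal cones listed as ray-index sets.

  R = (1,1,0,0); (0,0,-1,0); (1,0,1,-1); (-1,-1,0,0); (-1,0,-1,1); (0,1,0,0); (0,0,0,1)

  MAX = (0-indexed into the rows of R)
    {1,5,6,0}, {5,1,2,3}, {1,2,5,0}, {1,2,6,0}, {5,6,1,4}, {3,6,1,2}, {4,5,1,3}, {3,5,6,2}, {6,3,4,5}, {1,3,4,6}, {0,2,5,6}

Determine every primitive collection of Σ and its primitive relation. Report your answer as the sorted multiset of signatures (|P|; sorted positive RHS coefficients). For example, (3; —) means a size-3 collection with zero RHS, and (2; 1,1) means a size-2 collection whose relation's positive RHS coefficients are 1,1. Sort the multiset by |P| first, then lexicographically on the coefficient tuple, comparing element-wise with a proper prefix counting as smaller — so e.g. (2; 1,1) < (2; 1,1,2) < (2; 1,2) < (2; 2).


5 collections generate NE(X_Σ); each relation:

  P={0,3}:  v_{0} + v_{3} = 0  →  sig = (2; —)
  P={2,4}:  v_{2} + v_{4} = 0  →  sig = (2; —)
  P={0,4}:  v_{0} + v_{4} = v_{1} + v_{5} + v_{6}  →  sig = (2; 1,1,1)
  P={1,2,5,6}:  v_{1} + v_{2} + v_{5} + v_{6} = v_{0}  →  sig = (4; 1)
  P={1,3,5,6}:  v_{1} + v_{3} + v_{5} + v_{6} = v_{4}  →  sig = (4; 1)

Hence PRS(X_Σ) =
    |P|=2: 3 collections, coeffs (), (), (1,1,1)
    |P|=4: 2 collections, coeffs (1), (1)


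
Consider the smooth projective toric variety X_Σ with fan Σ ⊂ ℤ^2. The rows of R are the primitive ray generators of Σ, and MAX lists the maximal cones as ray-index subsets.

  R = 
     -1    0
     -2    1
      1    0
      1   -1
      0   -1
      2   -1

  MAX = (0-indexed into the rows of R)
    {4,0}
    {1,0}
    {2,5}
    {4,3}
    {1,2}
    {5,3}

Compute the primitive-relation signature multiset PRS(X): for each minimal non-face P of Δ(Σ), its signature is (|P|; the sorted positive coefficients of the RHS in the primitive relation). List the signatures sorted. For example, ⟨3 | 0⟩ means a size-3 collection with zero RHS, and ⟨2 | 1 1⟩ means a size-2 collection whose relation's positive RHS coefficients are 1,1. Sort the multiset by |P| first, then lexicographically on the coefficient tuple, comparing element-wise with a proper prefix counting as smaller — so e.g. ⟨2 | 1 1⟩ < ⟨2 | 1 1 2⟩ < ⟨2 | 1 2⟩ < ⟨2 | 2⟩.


Minimal non-faces — 9 found among 6 rays, 6 max cones:

  P = {0,2}:  v_{0} + v_{2} = 0 ; sig = ⟨2 | 0⟩
  P = {1,5}:  v_{1} + v_{5} = 0 ; sig = ⟨2 | 0⟩
  P = {0,3}:  v_{0} + v_{3} = v_{4} ; sig = ⟨2 | 1⟩
  P = {0,5}:  v_{0} + v_{5} = v_{3} ; sig = ⟨2 | 1⟩
  P = {1,3}:  v_{1} + v_{3} = v_{0} ; sig = ⟨2 | 1⟩
  P = {2,3}:  v_{2} + v_{3} = v_{5} ; sig = ⟨2 | 1⟩
  P = {2,4}:  v_{2} + v_{4} = v_{3} ; sig = ⟨2 | 1⟩
  P = {1,4}:  v_{1} + v_{4} = 2·v_{0} ; sig = ⟨2 | 2⟩
  P = {4,5}:  v_{4} + v_{5} = 2·v_{3} ; sig = ⟨2 | 2⟩

Signatures (|P|; sorted positive RHS coefficients), sorted:
    |P|=2: 9 collections, coeffs (), (), (1), (1), (1), (1), (1), (2), (2)


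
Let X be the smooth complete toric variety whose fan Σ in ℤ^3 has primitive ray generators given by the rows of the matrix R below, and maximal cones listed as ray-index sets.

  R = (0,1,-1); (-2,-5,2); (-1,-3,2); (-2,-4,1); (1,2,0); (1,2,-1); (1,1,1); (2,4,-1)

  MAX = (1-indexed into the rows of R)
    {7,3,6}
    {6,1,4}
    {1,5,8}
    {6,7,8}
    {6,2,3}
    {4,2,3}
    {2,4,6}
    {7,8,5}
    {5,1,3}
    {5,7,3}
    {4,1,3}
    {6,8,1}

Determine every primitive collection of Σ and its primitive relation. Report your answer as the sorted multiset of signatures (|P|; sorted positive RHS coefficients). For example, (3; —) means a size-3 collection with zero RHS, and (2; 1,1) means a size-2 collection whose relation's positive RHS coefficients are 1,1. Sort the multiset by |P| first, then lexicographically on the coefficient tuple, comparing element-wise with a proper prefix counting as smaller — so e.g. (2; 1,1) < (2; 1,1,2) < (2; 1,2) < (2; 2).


Δ(Σ) — 8 vertices, 12 min non-faces:

  P={4,8}:  v_{4} + v_{8} = 0  ⟹  sig = (2; —)
  P={1,2}:  v_{1} + v_{2} = v_{4}  ⟹  sig = (2; 1)
  P={1,7}:  v_{1} + v_{7} = v_{5}  ⟹  sig = (2; 1)
  P={2,5}:  v_{2} + v_{5} = v_{3}  ⟹  sig = (2; 1)
  P={3,8}:  v_{3} + v_{8} = v_{7}  ⟹  sig = (2; 1)
  P={4,7}:  v_{4} + v_{7} = v_{3}  ⟹  sig = (2; 1)
  P={5,6}:  v_{5} + v_{6} = v_{8}  ⟹  sig = (2; 1)
  P={2,8}:  v_{2} + v_{8} = v_{3} + v_{6}  ⟹  sig = (2; 1,1)
  P={4,5}:  v_{4} + v_{5} = v_{1} + v_{3}  ⟹  sig = (2; 1,1)
  P={2,7}:  v_{2} + v_{7} = 2·v_{3} + v_{6}  ⟹  sig = (2; 1,2)
  P={1,3,6}:  v_{1} + v_{3} + v_{6} = 0  ⟹  sig = (3; —)
  P={3,4,6}:  v_{3} + v_{4} + v_{6} = v_{2}  ⟹  sig = (3; 1)

Hence PRS(X_Σ) =
    |P|=2: 10 collections, coeffs (), (1), (1), (1), (1), (1), (1), (1,1), (1,1), (1,2)
    |P|=3: 2 collections, coeffs (), (1)


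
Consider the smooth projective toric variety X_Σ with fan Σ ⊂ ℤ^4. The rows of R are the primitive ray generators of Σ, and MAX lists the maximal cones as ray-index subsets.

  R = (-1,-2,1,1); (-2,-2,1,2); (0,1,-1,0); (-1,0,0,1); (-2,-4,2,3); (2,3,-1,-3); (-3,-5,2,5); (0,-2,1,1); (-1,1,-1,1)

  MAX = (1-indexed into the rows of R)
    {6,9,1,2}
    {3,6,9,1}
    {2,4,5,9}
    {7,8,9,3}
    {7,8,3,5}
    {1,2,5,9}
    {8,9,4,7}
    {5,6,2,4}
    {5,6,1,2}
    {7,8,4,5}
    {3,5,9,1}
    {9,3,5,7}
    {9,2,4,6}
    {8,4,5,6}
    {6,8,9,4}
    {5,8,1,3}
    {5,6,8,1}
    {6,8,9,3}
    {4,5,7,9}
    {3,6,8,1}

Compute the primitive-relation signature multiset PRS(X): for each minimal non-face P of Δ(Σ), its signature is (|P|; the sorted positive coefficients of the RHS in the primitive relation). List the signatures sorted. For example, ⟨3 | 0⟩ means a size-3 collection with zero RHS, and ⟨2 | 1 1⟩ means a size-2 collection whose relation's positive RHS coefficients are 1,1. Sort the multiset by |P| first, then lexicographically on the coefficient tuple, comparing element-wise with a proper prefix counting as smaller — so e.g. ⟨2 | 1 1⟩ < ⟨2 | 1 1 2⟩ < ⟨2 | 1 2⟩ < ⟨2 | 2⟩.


Primitive collections (11):

  P = {1,4}:  v_{1} + v_{4} = v_{2}  →  sig = ⟨2 | 1⟩
  P = {2,8}:  v_{2} + v_{8} = v_{5}  →  sig = ⟨2 | 1⟩
  P = {3,4}:  v_{3} + v_{4} = v_{9}  →  sig = ⟨2 | 1⟩
  P = {2,3}:  v_{2} + v_{3} = v_{1} + v_{9}  →  sig = ⟨2 | 1 1⟩
  P = {6,7}:  v_{6} + v_{7} = v_{4} + v_{8}  →  sig = ⟨2 | 1 1⟩
  P = {1,7}:  v_{1} + v_{7} = v_{3} + 2·v_{5}  →  sig = ⟨2 | 1 2⟩
  P = {2,7}:  v_{2} + v_{7} = 2·v_{5} + v_{9}  →  sig = ⟨2 | 1 2⟩
  P = {3,5,6}:  v_{3} + v_{5} + v_{6} = 0  →  sig = ⟨3 | 0⟩
  P = {5,6,9}:  v_{5} + v_{6} + v_{9} = v_{4}  →  sig = ⟨3 | 1⟩
  P = {5,8,9}:  v_{5} + v_{8} + v_{9} = v_{7}  →  sig = ⟨3 | 1⟩
  P = {1,8,9}:  v_{1} + v_{8} + v_{9} = v_{3} + v_{5}  →  sig = ⟨3 | 1 1⟩

Sorted signature multiset PRS(X):
    ⟨2 | 1⟩
    ⟨2 | 1⟩
    ⟨2 | 1⟩
    ⟨2 | 1 1⟩
    ⟨2 | 1 1⟩
    ⟨2 | 1 2⟩
    ⟨2 | 1 2⟩
    ⟨3 | 0⟩
    ⟨3 | 1⟩
    ⟨3 | 1⟩
    ⟨3 | 1 1⟩


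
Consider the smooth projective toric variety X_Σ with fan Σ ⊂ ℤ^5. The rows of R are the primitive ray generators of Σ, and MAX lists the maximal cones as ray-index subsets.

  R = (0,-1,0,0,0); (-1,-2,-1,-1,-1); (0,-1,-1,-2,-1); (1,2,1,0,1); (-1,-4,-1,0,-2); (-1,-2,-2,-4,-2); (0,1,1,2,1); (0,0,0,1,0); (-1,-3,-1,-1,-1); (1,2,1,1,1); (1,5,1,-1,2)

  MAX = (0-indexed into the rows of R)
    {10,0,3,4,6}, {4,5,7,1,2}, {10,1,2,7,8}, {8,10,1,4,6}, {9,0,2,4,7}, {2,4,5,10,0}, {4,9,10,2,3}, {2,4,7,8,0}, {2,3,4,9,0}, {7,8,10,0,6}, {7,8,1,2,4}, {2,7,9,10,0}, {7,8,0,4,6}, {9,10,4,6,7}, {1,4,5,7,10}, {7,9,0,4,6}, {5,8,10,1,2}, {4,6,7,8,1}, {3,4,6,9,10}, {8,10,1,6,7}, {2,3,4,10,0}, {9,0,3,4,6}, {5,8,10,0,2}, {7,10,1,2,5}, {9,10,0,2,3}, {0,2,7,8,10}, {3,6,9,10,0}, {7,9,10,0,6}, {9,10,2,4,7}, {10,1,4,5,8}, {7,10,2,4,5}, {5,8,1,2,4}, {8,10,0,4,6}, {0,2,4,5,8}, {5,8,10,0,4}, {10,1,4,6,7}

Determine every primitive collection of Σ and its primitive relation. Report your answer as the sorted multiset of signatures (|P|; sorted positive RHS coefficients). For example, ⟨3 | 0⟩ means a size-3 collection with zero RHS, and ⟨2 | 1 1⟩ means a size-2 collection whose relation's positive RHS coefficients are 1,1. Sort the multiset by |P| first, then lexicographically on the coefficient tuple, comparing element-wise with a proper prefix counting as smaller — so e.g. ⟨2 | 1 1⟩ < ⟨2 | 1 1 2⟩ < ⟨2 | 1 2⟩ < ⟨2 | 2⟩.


17 collections generate NE(X_Σ); each relation:

  P = {1,9}:  v_{1} + v_{9} = 0 ; sig = ⟨2 | 0⟩
  P = {2,6}:  v_{2} + v_{6} = 0 ; sig = ⟨2 | 0⟩
  P = {0,1}:  v_{0} + v_{1} = v_{8} ; sig = ⟨2 | 1⟩
  P = {3,7}:  v_{3} + v_{7} = v_{9} ; sig = ⟨2 | 1⟩
  P = {8,9}:  v_{8} + v_{9} = v_{0} ; sig = ⟨2 | 1⟩
  P = {1,3}:  v_{1} + v_{3} = v_{0} + v_{4} + v_{10} ; sig = ⟨2 | 1 1 1⟩
  P = {5,6}:  v_{5} + v_{6} = v_{1} + v_{4} + v_{10} ; sig = ⟨2 | 1 1 1⟩
  P = {5,9}:  v_{5} + v_{9} = v_{2} + v_{4} + v_{10} ; sig = ⟨2 | 1 1 1⟩
  P = {3,8}:  v_{3} + v_{8} = 2·v_{0} + v_{4} + v_{10} ; sig = ⟨2 | 1 1 2⟩
  P = {3,5}:  v_{3} + v_{5} = v_{0} + v_{2} + 2·v_{4} + 2·v_{10} ; sig = ⟨2 | 1 1 2 2⟩
  P = {0,5,7}:  v_{0} + v_{5} + v_{7} = v_{1} + v_{2} ; sig = ⟨3 | 1 1⟩
  P = {5,7,8}:  v_{5} + v_{7} + v_{8} = 2·v_{1} + v_{2} ; sig = ⟨3 | 1 2⟩
  P = {0,4,7,10}:  v_{0} + v_{4} + v_{7} + v_{10} = 0 ; sig = ⟨4 | 0⟩
  P = {0,4,9,10}:  v_{0} + v_{4} + v_{9} + v_{10} = v_{3} ; sig = ⟨4 | 1⟩
  P = {1,2,4,10}:  v_{1} + v_{2} + v_{4} + v_{10} = v_{5} ; sig = ⟨4 | 1⟩
  P = {4,7,8,10}:  v_{4} + v_{7} + v_{8} + v_{10} = v_{1} ; sig = ⟨4 | 1⟩
  P = {2,4,8,10}:  v_{2} + v_{4} + v_{8} + v_{10} = v_{0} + v_{5} ; sig = ⟨4 | 1 1⟩

so the primitive-relation signature multiset is
{ ⟨2 | 0⟩ ×2,  ⟨2 | 1⟩ ×3,  ⟨2 | 1 1 1⟩ ×3,  ⟨2 | 1 1 2⟩,  ⟨2 | 1 1 2 2⟩,  ⟨3 | 1 1⟩,  ⟨3 | 1 2⟩,  ⟨4 | 0⟩,  ⟨4 | 1⟩ ×3,  ⟨4 | 1 1⟩ }


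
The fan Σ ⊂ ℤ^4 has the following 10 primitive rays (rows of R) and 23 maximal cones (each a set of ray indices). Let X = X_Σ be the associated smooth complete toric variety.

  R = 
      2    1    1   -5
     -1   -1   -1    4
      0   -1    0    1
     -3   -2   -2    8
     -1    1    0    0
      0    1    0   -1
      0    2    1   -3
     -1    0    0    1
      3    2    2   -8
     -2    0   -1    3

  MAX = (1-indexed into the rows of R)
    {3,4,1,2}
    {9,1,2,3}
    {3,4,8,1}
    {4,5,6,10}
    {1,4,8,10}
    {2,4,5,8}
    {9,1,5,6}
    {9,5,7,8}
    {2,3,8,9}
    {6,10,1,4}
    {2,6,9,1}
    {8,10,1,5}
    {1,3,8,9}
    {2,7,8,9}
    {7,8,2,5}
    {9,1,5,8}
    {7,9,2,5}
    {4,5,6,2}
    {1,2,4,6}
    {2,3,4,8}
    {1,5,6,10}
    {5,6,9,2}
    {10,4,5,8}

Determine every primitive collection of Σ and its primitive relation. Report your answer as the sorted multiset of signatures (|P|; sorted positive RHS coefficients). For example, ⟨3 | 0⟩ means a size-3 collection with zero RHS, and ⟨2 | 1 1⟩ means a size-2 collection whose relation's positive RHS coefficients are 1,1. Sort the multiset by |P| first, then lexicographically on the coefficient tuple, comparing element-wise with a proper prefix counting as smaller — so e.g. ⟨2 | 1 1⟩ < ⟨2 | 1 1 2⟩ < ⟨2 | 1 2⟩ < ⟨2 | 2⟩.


|primitive collections| = 16. Relations:

  {3,6}:  v_{3} + v_{6} = 0  ⟹  sig = ⟨2 | 0⟩
  {4,9}:  v_{4} + v_{9} = 0  ⟹  sig = ⟨2 | 0⟩
  {3,5}:  v_{3} + v_{5} = v_{8}  ⟹  sig = ⟨2 | 1⟩
  {6,8}:  v_{6} + v_{8} = v_{5}  ⟹  sig = ⟨2 | 1⟩
  {1,7}:  v_{1} + v_{7} = v_{5} + v_{9}  ⟹  sig = ⟨2 | 1 1⟩
  {2,10}:  v_{2} + v_{10} = v_{4} + v_{6}  ⟹  sig = ⟨2 | 1 1⟩
  {9,10}:  v_{9} + v_{10} = v_{1} + v_{5}  ⟹  sig = ⟨2 | 1 1⟩
  {3,10}:  v_{3} + v_{10} = v_{1} + v_{4} + v_{8}  ⟹  sig = ⟨2 | 1 1 1⟩
  {4,7}:  v_{4} + v_{7} = v_{2} + v_{5} + v_{8}  ⟹  sig = ⟨2 | 1 1 1⟩
  {3,7}:  v_{3} + v_{7} = v_{2} + 2·v_{8} + v_{9}  ⟹  sig = ⟨2 | 1 1 2⟩
  {6,7}:  v_{6} + v_{7} = v_{2} + 2·v_{5} + v_{9}  ⟹  sig = ⟨2 | 1 1 2⟩
  {7,10}:  v_{7} + v_{10} = 2·v_{5}  ⟹  sig = ⟨2 | 2⟩
  {1,2,8}:  v_{1} + v_{2} + v_{8} = 0  ⟹  sig = ⟨3 | 0⟩
  {1,2,5}:  v_{1} + v_{2} + v_{5} = v_{6}  ⟹  sig = ⟨3 | 1⟩
  {1,4,5}:  v_{1} + v_{4} + v_{5} = v_{10}  ⟹  sig = ⟨3 | 1⟩
  {2,5,8,9}:  v_{2} + v_{5} + v_{8} + v_{9} = v_{7}  ⟹  sig = ⟨4 | 1⟩

so the primitive-relation signature multiset is
{ ⟨2 | 0⟩ ×2,  ⟨2 | 1⟩ ×2,  ⟨2 | 1 1⟩ ×3,  ⟨2 | 1 1 1⟩ ×2,  ⟨2 | 1 1 2⟩ ×2,  ⟨2 | 2⟩,  ⟨3 | 0⟩,  ⟨3 | 1⟩ ×2,  ⟨4 | 1⟩ }


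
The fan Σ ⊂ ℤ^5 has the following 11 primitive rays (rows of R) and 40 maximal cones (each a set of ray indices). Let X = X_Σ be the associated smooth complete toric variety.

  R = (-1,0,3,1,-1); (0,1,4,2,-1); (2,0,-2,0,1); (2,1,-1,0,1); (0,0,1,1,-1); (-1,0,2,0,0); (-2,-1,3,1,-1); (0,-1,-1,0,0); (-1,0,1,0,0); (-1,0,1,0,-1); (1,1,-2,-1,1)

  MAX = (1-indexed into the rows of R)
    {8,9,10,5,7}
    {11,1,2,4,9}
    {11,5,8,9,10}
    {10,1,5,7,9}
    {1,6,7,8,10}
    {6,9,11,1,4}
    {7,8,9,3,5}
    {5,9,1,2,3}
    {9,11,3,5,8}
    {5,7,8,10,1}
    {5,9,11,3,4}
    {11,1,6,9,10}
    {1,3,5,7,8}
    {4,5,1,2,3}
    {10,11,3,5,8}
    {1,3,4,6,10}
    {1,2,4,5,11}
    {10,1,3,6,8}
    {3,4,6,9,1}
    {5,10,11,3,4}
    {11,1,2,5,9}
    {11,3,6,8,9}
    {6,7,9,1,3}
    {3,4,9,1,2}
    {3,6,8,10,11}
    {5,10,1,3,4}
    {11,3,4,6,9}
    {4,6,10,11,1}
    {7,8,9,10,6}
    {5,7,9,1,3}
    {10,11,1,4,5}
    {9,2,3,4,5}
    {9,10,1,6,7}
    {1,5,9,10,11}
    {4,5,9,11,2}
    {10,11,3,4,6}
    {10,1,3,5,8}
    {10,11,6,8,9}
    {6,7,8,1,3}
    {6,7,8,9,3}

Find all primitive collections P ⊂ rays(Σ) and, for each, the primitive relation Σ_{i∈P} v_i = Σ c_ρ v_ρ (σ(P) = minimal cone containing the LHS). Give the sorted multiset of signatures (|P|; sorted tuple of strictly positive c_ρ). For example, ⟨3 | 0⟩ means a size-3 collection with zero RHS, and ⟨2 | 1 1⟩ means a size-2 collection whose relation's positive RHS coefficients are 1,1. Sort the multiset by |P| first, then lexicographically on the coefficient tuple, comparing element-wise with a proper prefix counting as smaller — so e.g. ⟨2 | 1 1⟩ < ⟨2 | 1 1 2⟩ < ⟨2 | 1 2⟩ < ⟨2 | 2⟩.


16 minimal non-faces of Δ(Σ) (on 11 rays):

  • {4,8}:  v_{4} + v_{8} = v_{3} — sig = ⟨2 | 1⟩
  • {5,6}:  v_{5} + v_{6} = v_{1} — sig = ⟨2 | 1⟩
  • {7,11}:  v_{7} + v_{11} = v_{9} — sig = ⟨2 | 1⟩
  • {4,7}:  v_{4} + v_{7} = v_{1} + v_{3} + v_{9} — sig = ⟨2 | 1 1 1⟩
  • {2,8}:  v_{2} + v_{8} = v_{1} + v_{3} + v_{5} + v_{9} — sig = ⟨2 | 1 1 1 1⟩
  • {2,6}:  v_{2} + v_{6} = 2·v_{1} + v_{4} + v_{9} — sig = ⟨2 | 1 1 2⟩
  • {2,10}:  v_{2} + v_{10} = 2·v_{1} + v_{5} + v_{11} — sig = ⟨2 | 1 1 2⟩
  • {2,7}:  v_{2} + v_{7} = 2·v_{1} + v_{3} + v_{5} + 2·v_{9} — sig = ⟨2 | 1 1 2 2⟩
  • {1,8,11}:  v_{1} + v_{8} + v_{11} = 0 — sig = ⟨3 | 0⟩
  • {3,9,10}:  v_{3} + v_{9} + v_{10} = 0 — sig = ⟨3 | 0⟩
  • {1,3,11}:  v_{1} + v_{3} + v_{11} = v_{4} — sig = ⟨3 | 1⟩
  • {1,8,9}:  v_{1} + v_{8} + v_{9} = v_{7} — sig = ⟨3 | 1⟩
  • {3,7,10}:  v_{3} + v_{7} + v_{10} = v_{1} + v_{8} — sig = ⟨3 | 1 1⟩
  • {4,9,10}:  v_{4} + v_{9} + v_{10} = v_{1} + v_{11} — sig = ⟨3 | 1 1⟩
  • {2,3,11}:  v_{2} + v_{3} + v_{11} = 2·v_{4} + v_{5} + v_{9} — sig = ⟨3 | 1 1 2⟩
  • {1,4,5,9}:  v_{1} + v_{4} + v_{5} + v_{9} = v_{2} — sig = ⟨4 | 1⟩

Sorted signature multiset PRS(X):
{ ⟨2 | 1⟩ ×3,  ⟨2 | 1 1 1⟩,  ⟨2 | 1 1 1 1⟩,  ⟨2 | 1 1 2⟩ ×2,  ⟨2 | 1 1 2 2⟩,  ⟨3 | 0⟩ ×2,  ⟨3 | 1⟩ ×2,  ⟨3 | 1 1⟩ ×2,  ⟨3 | 1 1 2⟩,  ⟨4 | 1⟩ }


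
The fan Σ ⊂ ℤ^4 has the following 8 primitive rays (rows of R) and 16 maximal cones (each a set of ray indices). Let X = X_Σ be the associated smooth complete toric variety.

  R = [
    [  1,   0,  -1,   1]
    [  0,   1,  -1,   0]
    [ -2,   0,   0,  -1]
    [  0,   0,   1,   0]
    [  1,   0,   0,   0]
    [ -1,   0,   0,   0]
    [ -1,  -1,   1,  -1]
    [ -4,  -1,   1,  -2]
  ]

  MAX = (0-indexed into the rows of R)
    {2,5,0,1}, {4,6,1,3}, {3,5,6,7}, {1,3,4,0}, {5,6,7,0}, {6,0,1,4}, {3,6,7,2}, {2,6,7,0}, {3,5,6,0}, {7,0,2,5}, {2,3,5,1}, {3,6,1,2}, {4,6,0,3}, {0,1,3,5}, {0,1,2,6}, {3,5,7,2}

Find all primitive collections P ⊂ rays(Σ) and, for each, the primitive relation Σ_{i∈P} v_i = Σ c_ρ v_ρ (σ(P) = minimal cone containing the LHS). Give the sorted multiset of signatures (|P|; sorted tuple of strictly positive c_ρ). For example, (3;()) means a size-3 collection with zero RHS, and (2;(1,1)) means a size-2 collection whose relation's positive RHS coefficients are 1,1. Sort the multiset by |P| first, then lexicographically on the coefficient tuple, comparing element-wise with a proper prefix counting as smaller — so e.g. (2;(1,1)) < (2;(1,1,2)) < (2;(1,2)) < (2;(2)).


9 minimal non-faces of Δ(Σ) (on 8 rays):

  {4,5}:  v_{4} + v_{5} = 0  so sig = (2;())
  {2,4}:  v_{2} + v_{4} = v_{1} + v_{6}  so sig = (2;(1,1))
  {4,7}:  v_{4} + v_{7} = v_{2} + v_{6}  so sig = (2;(1,1))
  {1,7}:  v_{1} + v_{7} = 2·v_{2}  so sig = (2;(2))
  {0,2,3}:  v_{0} + v_{2} + v_{3} = v_{5}  so sig = (3;(1))
  {1,5,6}:  v_{1} + v_{5} + v_{6} = v_{2}  so sig = (3;(1))
  {2,5,6}:  v_{2} + v_{5} + v_{6} = v_{7}  so sig = (3;(1))
  {0,3,7}:  v_{0} + v_{3} + v_{7} = 2·v_{5} + v_{6}  so sig = (3;(1,2))
  {0,1,3,6}:  v_{0} + v_{1} + v_{3} + v_{6} = 0  so sig = (4;())

Sorted signature multiset PRS(X):
    |P|=2: 4 collections, coeffs (), (1,1), (1,1), (2)
    |P|=3: 4 collections, coeffs (1), (1), (1), (1,2)
    |P|=4: 1 collection, coeffs ()


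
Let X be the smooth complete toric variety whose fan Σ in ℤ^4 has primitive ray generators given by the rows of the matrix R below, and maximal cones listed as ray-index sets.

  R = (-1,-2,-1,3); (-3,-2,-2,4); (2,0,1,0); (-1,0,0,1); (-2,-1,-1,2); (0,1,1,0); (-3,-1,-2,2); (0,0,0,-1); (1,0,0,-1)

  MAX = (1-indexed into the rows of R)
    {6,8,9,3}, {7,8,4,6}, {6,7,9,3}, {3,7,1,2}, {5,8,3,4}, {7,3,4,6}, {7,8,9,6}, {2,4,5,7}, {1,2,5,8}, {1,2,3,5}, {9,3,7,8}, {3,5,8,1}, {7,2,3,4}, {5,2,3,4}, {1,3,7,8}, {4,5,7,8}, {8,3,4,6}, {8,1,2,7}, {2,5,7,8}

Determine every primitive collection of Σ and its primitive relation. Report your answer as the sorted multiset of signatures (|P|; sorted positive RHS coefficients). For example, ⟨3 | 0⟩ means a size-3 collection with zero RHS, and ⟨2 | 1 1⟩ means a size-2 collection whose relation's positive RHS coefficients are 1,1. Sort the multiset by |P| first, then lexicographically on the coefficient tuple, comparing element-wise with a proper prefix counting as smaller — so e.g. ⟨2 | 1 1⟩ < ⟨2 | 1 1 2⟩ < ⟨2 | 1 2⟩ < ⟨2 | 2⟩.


Minimal non-faces — 14 found among 9 rays, 19 max cones:

  • {4,9}:  v_{4} + v_{9} = 0  ⇒ sig = ⟨2 | 0⟩
  • {1,6}:  v_{1} + v_{6} = v_{3} + v_{4} + v_{5}  ⇒ sig = ⟨2 | 1 1 1⟩
  • {5,9}:  v_{5} + v_{9} = v_{3} + v_{7} + v_{8}  ⇒ sig = ⟨2 | 1 1 1⟩
  • {2,6}:  v_{2} + v_{6} = v_{3} + 2·v_{4} + v_{7}  ⇒ sig = ⟨2 | 1 1 2⟩
  • {1,4}:  v_{1} + v_{4} = v_{3} + 2·v_{5}  ⇒ sig = ⟨2 | 1 2⟩
  • {2,9}:  v_{2} + v_{9} = 2·v_{3} + 2·v_{7} + v_{8}  ⇒ sig = ⟨2 | 1 2 2⟩
  • {5,6}:  v_{5} + v_{6} = 2·v_{4}  ⇒ sig = ⟨2 | 2⟩
  • {1,9}:  v_{1} + v_{9} = 3·v_{3} + 2·v_{7} + 2·v_{8}  ⇒ sig = ⟨2 | 2 2 3⟩
  • {2,3,8}:  v_{2} + v_{3} + v_{8} = v_{1}  ⇒ sig = ⟨3 | 1⟩
  • {3,5,7}:  v_{3} + v_{5} + v_{7} = v_{2}  ⇒ sig = ⟨3 | 1⟩
  • {1,5,7}:  v_{1} + v_{5} + v_{7} = 2·v_{2} + v_{8}  ⇒ sig = ⟨3 | 1 2⟩
  • {2,4,8}:  v_{2} + v_{4} + v_{8} = 2·v_{5}  ⇒ sig = ⟨3 | 2⟩
  • {3,4,7,8}:  v_{3} + v_{4} + v_{7} + v_{8} = v_{5}  ⇒ sig = ⟨4 | 1⟩
  • {3,6,7,8}:  v_{3} + v_{6} + v_{7} + v_{8} = v_{4}  ⇒ sig = ⟨4 | 1⟩

Hence PRS(X_Σ) =
{ ⟨2 | 0⟩,  ⟨2 | 1 1 1⟩ ×2,  ⟨2 | 1 1 2⟩,  ⟨2 | 1 2⟩,  ⟨2 | 1 2 2⟩,  ⟨2 | 2⟩,  ⟨2 | 2 2 3⟩,  ⟨3 | 1⟩ ×2,  ⟨3 | 1 2⟩,  ⟨3 | 2⟩,  ⟨4 | 1⟩ ×2 }


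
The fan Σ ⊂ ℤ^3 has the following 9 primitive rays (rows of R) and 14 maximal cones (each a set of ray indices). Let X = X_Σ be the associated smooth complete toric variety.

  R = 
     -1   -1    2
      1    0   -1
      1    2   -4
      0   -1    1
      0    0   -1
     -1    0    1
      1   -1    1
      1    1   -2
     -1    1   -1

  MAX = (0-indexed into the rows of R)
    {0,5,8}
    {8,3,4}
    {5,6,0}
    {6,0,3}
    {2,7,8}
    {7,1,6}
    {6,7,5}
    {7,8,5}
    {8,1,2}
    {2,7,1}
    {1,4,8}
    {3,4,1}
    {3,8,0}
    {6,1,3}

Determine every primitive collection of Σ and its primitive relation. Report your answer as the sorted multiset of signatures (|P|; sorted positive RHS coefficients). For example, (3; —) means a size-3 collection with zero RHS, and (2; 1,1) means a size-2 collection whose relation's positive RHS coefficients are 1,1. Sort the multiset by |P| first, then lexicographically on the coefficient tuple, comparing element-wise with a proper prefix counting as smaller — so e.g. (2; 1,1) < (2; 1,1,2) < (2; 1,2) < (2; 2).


17 collections generate NE(X_Σ); each relation:

  • {0,7}:  v_{0} + v_{7} = 0 — sig = (2; —)
  • {1,5}:  v_{1} + v_{5} = 0 — sig = (2; —)
  • {6,8}:  v_{6} + v_{8} = 0 — sig = (2; —)
  • {0,1}:  v_{0} + v_{1} = v_{3} — sig = (2; 1)
  • {3,5}:  v_{3} + v_{5} = v_{0} — sig = (2; 1)
  • {3,7}:  v_{3} + v_{7} = v_{1} — sig = (2; 1)
  • {0,2}:  v_{0} + v_{2} = v_{1} + v_{8} — sig = (2; 1,1)
  • {2,5}:  v_{2} + v_{5} = v_{7} + v_{8} — sig = (2; 1,1)
  • {2,6}:  v_{2} + v_{6} = v_{1} + v_{7} — sig = (2; 1,1)
  • {4,5}:  v_{4} + v_{5} = v_{3} + v_{8} — sig = (2; 1,1)
  • {4,6}:  v_{4} + v_{6} = v_{1} + v_{3} — sig = (2; 1,1)
  • {0,4}:  v_{0} + v_{4} = 2·v_{3} + v_{8} — sig = (2; 1,2)
  • {2,3}:  v_{2} + v_{3} = 2·v_{1} + v_{8} — sig = (2; 1,2)
  • {4,7}:  v_{4} + v_{7} = 2·v_{1} + v_{8} — sig = (2; 1,2)
  • {2,4}:  v_{2} + v_{4} = 3·v_{1} + 2·v_{8} — sig = (2; 2,3)
  • {1,3,8}:  v_{1} + v_{3} + v_{8} = v_{4} — sig = (3; 1)
  • {1,7,8}:  v_{1} + v_{7} + v_{8} = v_{2} — sig = (3; 1)

Sorted signature multiset PRS(X):
    (2; —)
    (2; —)
    (2; —)
    (2; 1)
    (2; 1)
    (2; 1)
    (2; 1,1)
    (2; 1,1)
    (2; 1,1)
    (2; 1,1)
    (2; 1,1)
    (2; 1,2)
    (2; 1,2)
    (2; 1,2)
    (2; 2,3)
    (3; 1)
    (3; 1)


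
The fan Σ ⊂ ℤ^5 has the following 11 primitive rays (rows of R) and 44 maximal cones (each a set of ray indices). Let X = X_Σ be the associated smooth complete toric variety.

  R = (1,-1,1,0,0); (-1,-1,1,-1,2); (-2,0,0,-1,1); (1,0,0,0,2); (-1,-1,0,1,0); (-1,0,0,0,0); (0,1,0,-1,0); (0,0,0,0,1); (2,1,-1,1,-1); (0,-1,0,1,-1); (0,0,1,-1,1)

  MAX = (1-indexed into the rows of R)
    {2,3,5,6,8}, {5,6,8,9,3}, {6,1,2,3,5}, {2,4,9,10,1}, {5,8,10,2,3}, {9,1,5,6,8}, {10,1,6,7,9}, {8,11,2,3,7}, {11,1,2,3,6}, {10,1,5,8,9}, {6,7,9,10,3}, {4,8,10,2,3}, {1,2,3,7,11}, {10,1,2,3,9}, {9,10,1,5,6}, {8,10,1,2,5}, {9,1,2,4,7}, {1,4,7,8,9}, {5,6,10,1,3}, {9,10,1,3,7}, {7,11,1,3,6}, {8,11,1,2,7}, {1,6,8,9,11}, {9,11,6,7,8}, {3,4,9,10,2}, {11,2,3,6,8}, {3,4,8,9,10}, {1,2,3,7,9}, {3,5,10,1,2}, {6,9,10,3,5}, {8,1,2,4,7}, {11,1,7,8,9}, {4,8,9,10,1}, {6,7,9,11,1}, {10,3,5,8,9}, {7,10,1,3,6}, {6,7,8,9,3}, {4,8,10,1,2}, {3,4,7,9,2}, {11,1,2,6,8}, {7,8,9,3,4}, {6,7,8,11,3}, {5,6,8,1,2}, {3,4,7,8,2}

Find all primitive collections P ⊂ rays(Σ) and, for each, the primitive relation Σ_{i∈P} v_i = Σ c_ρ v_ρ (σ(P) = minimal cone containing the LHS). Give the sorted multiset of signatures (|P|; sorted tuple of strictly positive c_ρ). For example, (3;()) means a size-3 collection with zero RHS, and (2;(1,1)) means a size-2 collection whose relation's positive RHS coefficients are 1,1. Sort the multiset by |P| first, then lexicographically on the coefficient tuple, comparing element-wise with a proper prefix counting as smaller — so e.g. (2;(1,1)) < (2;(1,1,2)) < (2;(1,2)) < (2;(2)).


The 22 primitive collections of Σ (r=11, n=5):

  {5,7}:  v_{5} + v_{7} = v_{6} — sig = (2;(1))
  {10,11}:  v_{10} + v_{11} = v_{1} + v_{6} — sig = (2;(1,1))
  {5,11}:  v_{5} + v_{11} = v_{1} + 2·v_{6} + v_{8} — sig = (2;(1,1,2))
  {4,11}:  v_{4} + v_{11} = v_{1} + v_{7} + 3·v_{8} — sig = (2;(1,1,3))
  {4,5}:  v_{4} + v_{5} = 3·v_{8} + v_{10} — sig = (2;(1,3))
  {4,6}:  v_{4} + v_{6} = 2·v_{8} — sig = (2;(2))
  {7,8,10}:  v_{7} + v_{8} + v_{10} = 0 — sig = (3;())
  {1,3,8}:  v_{1} + v_{3} + v_{8} = v_{2} — sig = (3;(1))
  {2,6,9}:  v_{2} + v_{6} + v_{9} = v_{8} — sig = (3;(1))
  {2,8,9}:  v_{2} + v_{8} + v_{9} = v_{4} — sig = (3;(1))
  {6,8,10}:  v_{6} + v_{8} + v_{10} = v_{5} — sig = (3;(1))
  {2,6,7}:  v_{2} + v_{6} + v_{7} = v_{3} + v_{11} — sig = (3;(1,1))
  {2,7,10}:  v_{2} + v_{7} + v_{10} = v_{1} + v_{3} — sig = (3;(1,1))
  {3,9,11}:  v_{3} + v_{9} + v_{11} = v_{7} + v_{8} — sig = (3;(1,1))
  {4,7,10}:  v_{4} + v_{7} + v_{10} = v_{2} + v_{9} — sig = (3;(1,1))
  {2,6,10}:  v_{2} + v_{6} + v_{10} = v_{1} + v_{3} + v_{5} — sig = (3;(1,1,1))
  {2,9,11}:  v_{2} + v_{9} + v_{11} = v_{1} + v_{7} + 2·v_{8} — sig = (3;(1,1,2))
  {1,3,4}:  v_{1} + v_{3} + v_{4} = 2·v_{2} + v_{9} — sig = (3;(1,2))
  {2,5,9}:  v_{2} + v_{5} + v_{9} = 2·v_{8} + v_{10} — sig = (3;(1,2))
  {1,3,6,9}:  v_{1} + v_{3} + v_{6} + v_{9} = 0 — sig = (4;())
  {1,6,7,8}:  v_{1} + v_{6} + v_{7} + v_{8} = v_{11} — sig = (4;(1))
  {1,3,5,9}:  v_{1} + v_{3} + v_{5} + v_{9} = v_{8} + v_{10} — sig = (4;(1,1))

Signatures (|P|; sorted positive RHS coefficients), sorted:
[(2;(1)), (2;(1,1)), (2;(1,1,2)), (2;(1,1,3)), (2;(1,3)), (2;(2)), (3;()), (3;(1)), (3;(1)), (3;(1)), (3;(1)), (3;(1,1)), (3;(1,1)), (3;(1,1)), (3;(1,1)), (3;(1,1,1)), (3;(1,1,2)), (3;(1,2)), (3;(1,2)), (4;()), (4;(1)), (4;(1,1))]
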